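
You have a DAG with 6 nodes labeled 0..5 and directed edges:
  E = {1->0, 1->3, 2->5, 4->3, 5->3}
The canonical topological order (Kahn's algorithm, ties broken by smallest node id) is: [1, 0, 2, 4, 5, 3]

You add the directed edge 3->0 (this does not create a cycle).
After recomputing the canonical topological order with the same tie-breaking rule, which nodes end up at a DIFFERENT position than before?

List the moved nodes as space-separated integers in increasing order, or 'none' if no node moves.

Answer: 0 2 3 4 5

Derivation:
Old toposort: [1, 0, 2, 4, 5, 3]
Added edge 3->0
Recompute Kahn (smallest-id tiebreak):
  initial in-degrees: [2, 0, 0, 3, 0, 1]
  ready (indeg=0): [1, 2, 4]
  pop 1: indeg[0]->1; indeg[3]->2 | ready=[2, 4] | order so far=[1]
  pop 2: indeg[5]->0 | ready=[4, 5] | order so far=[1, 2]
  pop 4: indeg[3]->1 | ready=[5] | order so far=[1, 2, 4]
  pop 5: indeg[3]->0 | ready=[3] | order so far=[1, 2, 4, 5]
  pop 3: indeg[0]->0 | ready=[0] | order so far=[1, 2, 4, 5, 3]
  pop 0: no out-edges | ready=[] | order so far=[1, 2, 4, 5, 3, 0]
New canonical toposort: [1, 2, 4, 5, 3, 0]
Compare positions:
  Node 0: index 1 -> 5 (moved)
  Node 1: index 0 -> 0 (same)
  Node 2: index 2 -> 1 (moved)
  Node 3: index 5 -> 4 (moved)
  Node 4: index 3 -> 2 (moved)
  Node 5: index 4 -> 3 (moved)
Nodes that changed position: 0 2 3 4 5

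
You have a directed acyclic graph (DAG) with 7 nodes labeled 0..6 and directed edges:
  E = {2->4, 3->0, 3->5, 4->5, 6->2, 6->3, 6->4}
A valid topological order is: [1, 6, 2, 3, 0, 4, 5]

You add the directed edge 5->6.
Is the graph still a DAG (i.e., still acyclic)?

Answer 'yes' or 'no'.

Answer: no

Derivation:
Given toposort: [1, 6, 2, 3, 0, 4, 5]
Position of 5: index 6; position of 6: index 1
New edge 5->6: backward (u after v in old order)
Backward edge: old toposort is now invalid. Check if this creates a cycle.
Does 6 already reach 5? Reachable from 6: [0, 2, 3, 4, 5, 6]. YES -> cycle!
Still a DAG? no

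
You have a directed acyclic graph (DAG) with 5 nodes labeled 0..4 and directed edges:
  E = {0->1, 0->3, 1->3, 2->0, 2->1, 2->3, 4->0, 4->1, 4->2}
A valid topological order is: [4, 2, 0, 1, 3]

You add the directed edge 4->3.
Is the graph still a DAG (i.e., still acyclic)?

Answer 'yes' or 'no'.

Given toposort: [4, 2, 0, 1, 3]
Position of 4: index 0; position of 3: index 4
New edge 4->3: forward
Forward edge: respects the existing order. Still a DAG, same toposort still valid.
Still a DAG? yes

Answer: yes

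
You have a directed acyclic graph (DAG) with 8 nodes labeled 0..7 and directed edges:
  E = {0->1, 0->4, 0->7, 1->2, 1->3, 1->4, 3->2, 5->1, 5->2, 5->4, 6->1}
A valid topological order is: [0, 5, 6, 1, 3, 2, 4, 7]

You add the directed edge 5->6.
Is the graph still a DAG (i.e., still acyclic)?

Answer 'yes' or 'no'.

Given toposort: [0, 5, 6, 1, 3, 2, 4, 7]
Position of 5: index 1; position of 6: index 2
New edge 5->6: forward
Forward edge: respects the existing order. Still a DAG, same toposort still valid.
Still a DAG? yes

Answer: yes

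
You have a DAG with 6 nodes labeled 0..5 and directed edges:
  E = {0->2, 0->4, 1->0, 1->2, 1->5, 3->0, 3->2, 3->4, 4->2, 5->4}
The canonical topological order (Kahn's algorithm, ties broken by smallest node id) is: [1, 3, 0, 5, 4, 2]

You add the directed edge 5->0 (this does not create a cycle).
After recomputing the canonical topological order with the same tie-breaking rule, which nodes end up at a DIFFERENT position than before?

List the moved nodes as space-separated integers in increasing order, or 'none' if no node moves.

Answer: 0 5

Derivation:
Old toposort: [1, 3, 0, 5, 4, 2]
Added edge 5->0
Recompute Kahn (smallest-id tiebreak):
  initial in-degrees: [3, 0, 4, 0, 3, 1]
  ready (indeg=0): [1, 3]
  pop 1: indeg[0]->2; indeg[2]->3; indeg[5]->0 | ready=[3, 5] | order so far=[1]
  pop 3: indeg[0]->1; indeg[2]->2; indeg[4]->2 | ready=[5] | order so far=[1, 3]
  pop 5: indeg[0]->0; indeg[4]->1 | ready=[0] | order so far=[1, 3, 5]
  pop 0: indeg[2]->1; indeg[4]->0 | ready=[4] | order so far=[1, 3, 5, 0]
  pop 4: indeg[2]->0 | ready=[2] | order so far=[1, 3, 5, 0, 4]
  pop 2: no out-edges | ready=[] | order so far=[1, 3, 5, 0, 4, 2]
New canonical toposort: [1, 3, 5, 0, 4, 2]
Compare positions:
  Node 0: index 2 -> 3 (moved)
  Node 1: index 0 -> 0 (same)
  Node 2: index 5 -> 5 (same)
  Node 3: index 1 -> 1 (same)
  Node 4: index 4 -> 4 (same)
  Node 5: index 3 -> 2 (moved)
Nodes that changed position: 0 5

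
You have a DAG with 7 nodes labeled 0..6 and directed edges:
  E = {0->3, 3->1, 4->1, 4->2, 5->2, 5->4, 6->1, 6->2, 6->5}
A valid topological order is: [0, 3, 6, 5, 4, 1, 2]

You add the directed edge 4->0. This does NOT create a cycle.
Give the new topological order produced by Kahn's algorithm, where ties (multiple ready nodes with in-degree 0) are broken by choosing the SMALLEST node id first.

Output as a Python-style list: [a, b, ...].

Old toposort: [0, 3, 6, 5, 4, 1, 2]
Added edge: 4->0
Position of 4 (4) > position of 0 (0). Must reorder: 4 must now come before 0.
Run Kahn's algorithm (break ties by smallest node id):
  initial in-degrees: [1, 3, 3, 1, 1, 1, 0]
  ready (indeg=0): [6]
  pop 6: indeg[1]->2; indeg[2]->2; indeg[5]->0 | ready=[5] | order so far=[6]
  pop 5: indeg[2]->1; indeg[4]->0 | ready=[4] | order so far=[6, 5]
  pop 4: indeg[0]->0; indeg[1]->1; indeg[2]->0 | ready=[0, 2] | order so far=[6, 5, 4]
  pop 0: indeg[3]->0 | ready=[2, 3] | order so far=[6, 5, 4, 0]
  pop 2: no out-edges | ready=[3] | order so far=[6, 5, 4, 0, 2]
  pop 3: indeg[1]->0 | ready=[1] | order so far=[6, 5, 4, 0, 2, 3]
  pop 1: no out-edges | ready=[] | order so far=[6, 5, 4, 0, 2, 3, 1]
  Result: [6, 5, 4, 0, 2, 3, 1]

Answer: [6, 5, 4, 0, 2, 3, 1]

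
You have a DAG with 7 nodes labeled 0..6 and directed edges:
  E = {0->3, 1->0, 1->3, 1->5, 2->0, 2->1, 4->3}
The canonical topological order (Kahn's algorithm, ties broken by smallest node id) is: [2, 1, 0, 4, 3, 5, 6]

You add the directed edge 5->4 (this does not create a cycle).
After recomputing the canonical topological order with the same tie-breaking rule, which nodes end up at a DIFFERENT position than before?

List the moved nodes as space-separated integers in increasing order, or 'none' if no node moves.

Old toposort: [2, 1, 0, 4, 3, 5, 6]
Added edge 5->4
Recompute Kahn (smallest-id tiebreak):
  initial in-degrees: [2, 1, 0, 3, 1, 1, 0]
  ready (indeg=0): [2, 6]
  pop 2: indeg[0]->1; indeg[1]->0 | ready=[1, 6] | order so far=[2]
  pop 1: indeg[0]->0; indeg[3]->2; indeg[5]->0 | ready=[0, 5, 6] | order so far=[2, 1]
  pop 0: indeg[3]->1 | ready=[5, 6] | order so far=[2, 1, 0]
  pop 5: indeg[4]->0 | ready=[4, 6] | order so far=[2, 1, 0, 5]
  pop 4: indeg[3]->0 | ready=[3, 6] | order so far=[2, 1, 0, 5, 4]
  pop 3: no out-edges | ready=[6] | order so far=[2, 1, 0, 5, 4, 3]
  pop 6: no out-edges | ready=[] | order so far=[2, 1, 0, 5, 4, 3, 6]
New canonical toposort: [2, 1, 0, 5, 4, 3, 6]
Compare positions:
  Node 0: index 2 -> 2 (same)
  Node 1: index 1 -> 1 (same)
  Node 2: index 0 -> 0 (same)
  Node 3: index 4 -> 5 (moved)
  Node 4: index 3 -> 4 (moved)
  Node 5: index 5 -> 3 (moved)
  Node 6: index 6 -> 6 (same)
Nodes that changed position: 3 4 5

Answer: 3 4 5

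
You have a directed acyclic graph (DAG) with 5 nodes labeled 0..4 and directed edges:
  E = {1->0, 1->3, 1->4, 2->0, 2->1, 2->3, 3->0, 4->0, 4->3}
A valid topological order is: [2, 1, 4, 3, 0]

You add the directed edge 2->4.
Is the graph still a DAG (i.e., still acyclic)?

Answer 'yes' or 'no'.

Given toposort: [2, 1, 4, 3, 0]
Position of 2: index 0; position of 4: index 2
New edge 2->4: forward
Forward edge: respects the existing order. Still a DAG, same toposort still valid.
Still a DAG? yes

Answer: yes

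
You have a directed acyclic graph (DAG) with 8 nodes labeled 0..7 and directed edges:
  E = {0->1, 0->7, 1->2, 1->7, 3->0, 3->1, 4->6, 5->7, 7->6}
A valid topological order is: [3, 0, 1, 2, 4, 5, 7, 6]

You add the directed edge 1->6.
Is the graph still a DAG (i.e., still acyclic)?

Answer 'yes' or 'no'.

Given toposort: [3, 0, 1, 2, 4, 5, 7, 6]
Position of 1: index 2; position of 6: index 7
New edge 1->6: forward
Forward edge: respects the existing order. Still a DAG, same toposort still valid.
Still a DAG? yes

Answer: yes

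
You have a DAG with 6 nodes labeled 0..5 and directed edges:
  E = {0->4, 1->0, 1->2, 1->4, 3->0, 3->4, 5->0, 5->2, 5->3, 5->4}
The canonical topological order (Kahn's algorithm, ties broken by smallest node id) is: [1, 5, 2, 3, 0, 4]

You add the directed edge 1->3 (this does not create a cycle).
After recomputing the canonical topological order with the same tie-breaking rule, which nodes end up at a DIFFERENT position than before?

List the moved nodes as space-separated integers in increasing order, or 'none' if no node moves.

Answer: none

Derivation:
Old toposort: [1, 5, 2, 3, 0, 4]
Added edge 1->3
Recompute Kahn (smallest-id tiebreak):
  initial in-degrees: [3, 0, 2, 2, 4, 0]
  ready (indeg=0): [1, 5]
  pop 1: indeg[0]->2; indeg[2]->1; indeg[3]->1; indeg[4]->3 | ready=[5] | order so far=[1]
  pop 5: indeg[0]->1; indeg[2]->0; indeg[3]->0; indeg[4]->2 | ready=[2, 3] | order so far=[1, 5]
  pop 2: no out-edges | ready=[3] | order so far=[1, 5, 2]
  pop 3: indeg[0]->0; indeg[4]->1 | ready=[0] | order so far=[1, 5, 2, 3]
  pop 0: indeg[4]->0 | ready=[4] | order so far=[1, 5, 2, 3, 0]
  pop 4: no out-edges | ready=[] | order so far=[1, 5, 2, 3, 0, 4]
New canonical toposort: [1, 5, 2, 3, 0, 4]
Compare positions:
  Node 0: index 4 -> 4 (same)
  Node 1: index 0 -> 0 (same)
  Node 2: index 2 -> 2 (same)
  Node 3: index 3 -> 3 (same)
  Node 4: index 5 -> 5 (same)
  Node 5: index 1 -> 1 (same)
Nodes that changed position: none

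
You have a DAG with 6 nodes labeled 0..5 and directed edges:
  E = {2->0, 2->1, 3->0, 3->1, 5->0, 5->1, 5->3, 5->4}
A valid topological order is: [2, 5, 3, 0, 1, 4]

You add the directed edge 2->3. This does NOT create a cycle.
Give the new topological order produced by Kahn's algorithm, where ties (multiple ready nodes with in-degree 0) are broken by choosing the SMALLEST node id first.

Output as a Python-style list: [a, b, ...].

Old toposort: [2, 5, 3, 0, 1, 4]
Added edge: 2->3
Position of 2 (0) < position of 3 (2). Old order still valid.
Run Kahn's algorithm (break ties by smallest node id):
  initial in-degrees: [3, 3, 0, 2, 1, 0]
  ready (indeg=0): [2, 5]
  pop 2: indeg[0]->2; indeg[1]->2; indeg[3]->1 | ready=[5] | order so far=[2]
  pop 5: indeg[0]->1; indeg[1]->1; indeg[3]->0; indeg[4]->0 | ready=[3, 4] | order so far=[2, 5]
  pop 3: indeg[0]->0; indeg[1]->0 | ready=[0, 1, 4] | order so far=[2, 5, 3]
  pop 0: no out-edges | ready=[1, 4] | order so far=[2, 5, 3, 0]
  pop 1: no out-edges | ready=[4] | order so far=[2, 5, 3, 0, 1]
  pop 4: no out-edges | ready=[] | order so far=[2, 5, 3, 0, 1, 4]
  Result: [2, 5, 3, 0, 1, 4]

Answer: [2, 5, 3, 0, 1, 4]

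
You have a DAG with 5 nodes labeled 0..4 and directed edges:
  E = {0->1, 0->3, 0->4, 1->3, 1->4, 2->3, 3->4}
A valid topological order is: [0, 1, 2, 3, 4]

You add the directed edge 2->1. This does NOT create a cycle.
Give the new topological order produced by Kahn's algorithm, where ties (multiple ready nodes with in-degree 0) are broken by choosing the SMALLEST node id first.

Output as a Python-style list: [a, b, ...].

Answer: [0, 2, 1, 3, 4]

Derivation:
Old toposort: [0, 1, 2, 3, 4]
Added edge: 2->1
Position of 2 (2) > position of 1 (1). Must reorder: 2 must now come before 1.
Run Kahn's algorithm (break ties by smallest node id):
  initial in-degrees: [0, 2, 0, 3, 3]
  ready (indeg=0): [0, 2]
  pop 0: indeg[1]->1; indeg[3]->2; indeg[4]->2 | ready=[2] | order so far=[0]
  pop 2: indeg[1]->0; indeg[3]->1 | ready=[1] | order so far=[0, 2]
  pop 1: indeg[3]->0; indeg[4]->1 | ready=[3] | order so far=[0, 2, 1]
  pop 3: indeg[4]->0 | ready=[4] | order so far=[0, 2, 1, 3]
  pop 4: no out-edges | ready=[] | order so far=[0, 2, 1, 3, 4]
  Result: [0, 2, 1, 3, 4]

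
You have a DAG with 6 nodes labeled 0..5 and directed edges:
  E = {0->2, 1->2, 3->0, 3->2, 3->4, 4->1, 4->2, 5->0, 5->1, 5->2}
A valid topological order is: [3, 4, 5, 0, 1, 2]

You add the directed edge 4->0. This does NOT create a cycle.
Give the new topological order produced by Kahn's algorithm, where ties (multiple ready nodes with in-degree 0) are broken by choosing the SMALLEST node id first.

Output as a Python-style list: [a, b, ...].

Answer: [3, 4, 5, 0, 1, 2]

Derivation:
Old toposort: [3, 4, 5, 0, 1, 2]
Added edge: 4->0
Position of 4 (1) < position of 0 (3). Old order still valid.
Run Kahn's algorithm (break ties by smallest node id):
  initial in-degrees: [3, 2, 5, 0, 1, 0]
  ready (indeg=0): [3, 5]
  pop 3: indeg[0]->2; indeg[2]->4; indeg[4]->0 | ready=[4, 5] | order so far=[3]
  pop 4: indeg[0]->1; indeg[1]->1; indeg[2]->3 | ready=[5] | order so far=[3, 4]
  pop 5: indeg[0]->0; indeg[1]->0; indeg[2]->2 | ready=[0, 1] | order so far=[3, 4, 5]
  pop 0: indeg[2]->1 | ready=[1] | order so far=[3, 4, 5, 0]
  pop 1: indeg[2]->0 | ready=[2] | order so far=[3, 4, 5, 0, 1]
  pop 2: no out-edges | ready=[] | order so far=[3, 4, 5, 0, 1, 2]
  Result: [3, 4, 5, 0, 1, 2]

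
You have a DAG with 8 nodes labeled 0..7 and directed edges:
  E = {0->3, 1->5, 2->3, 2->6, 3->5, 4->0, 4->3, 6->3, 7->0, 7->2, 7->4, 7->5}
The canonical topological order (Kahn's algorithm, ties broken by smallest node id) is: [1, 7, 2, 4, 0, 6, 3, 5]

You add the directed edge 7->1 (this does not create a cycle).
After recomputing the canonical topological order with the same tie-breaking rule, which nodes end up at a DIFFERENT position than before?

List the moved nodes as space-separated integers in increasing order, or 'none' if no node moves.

Old toposort: [1, 7, 2, 4, 0, 6, 3, 5]
Added edge 7->1
Recompute Kahn (smallest-id tiebreak):
  initial in-degrees: [2, 1, 1, 4, 1, 3, 1, 0]
  ready (indeg=0): [7]
  pop 7: indeg[0]->1; indeg[1]->0; indeg[2]->0; indeg[4]->0; indeg[5]->2 | ready=[1, 2, 4] | order so far=[7]
  pop 1: indeg[5]->1 | ready=[2, 4] | order so far=[7, 1]
  pop 2: indeg[3]->3; indeg[6]->0 | ready=[4, 6] | order so far=[7, 1, 2]
  pop 4: indeg[0]->0; indeg[3]->2 | ready=[0, 6] | order so far=[7, 1, 2, 4]
  pop 0: indeg[3]->1 | ready=[6] | order so far=[7, 1, 2, 4, 0]
  pop 6: indeg[3]->0 | ready=[3] | order so far=[7, 1, 2, 4, 0, 6]
  pop 3: indeg[5]->0 | ready=[5] | order so far=[7, 1, 2, 4, 0, 6, 3]
  pop 5: no out-edges | ready=[] | order so far=[7, 1, 2, 4, 0, 6, 3, 5]
New canonical toposort: [7, 1, 2, 4, 0, 6, 3, 5]
Compare positions:
  Node 0: index 4 -> 4 (same)
  Node 1: index 0 -> 1 (moved)
  Node 2: index 2 -> 2 (same)
  Node 3: index 6 -> 6 (same)
  Node 4: index 3 -> 3 (same)
  Node 5: index 7 -> 7 (same)
  Node 6: index 5 -> 5 (same)
  Node 7: index 1 -> 0 (moved)
Nodes that changed position: 1 7

Answer: 1 7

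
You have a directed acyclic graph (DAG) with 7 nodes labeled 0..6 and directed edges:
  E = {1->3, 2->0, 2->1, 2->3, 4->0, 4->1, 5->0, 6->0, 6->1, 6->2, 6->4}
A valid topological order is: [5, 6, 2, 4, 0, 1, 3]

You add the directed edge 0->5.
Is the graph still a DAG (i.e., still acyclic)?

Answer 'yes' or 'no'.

Given toposort: [5, 6, 2, 4, 0, 1, 3]
Position of 0: index 4; position of 5: index 0
New edge 0->5: backward (u after v in old order)
Backward edge: old toposort is now invalid. Check if this creates a cycle.
Does 5 already reach 0? Reachable from 5: [0, 5]. YES -> cycle!
Still a DAG? no

Answer: no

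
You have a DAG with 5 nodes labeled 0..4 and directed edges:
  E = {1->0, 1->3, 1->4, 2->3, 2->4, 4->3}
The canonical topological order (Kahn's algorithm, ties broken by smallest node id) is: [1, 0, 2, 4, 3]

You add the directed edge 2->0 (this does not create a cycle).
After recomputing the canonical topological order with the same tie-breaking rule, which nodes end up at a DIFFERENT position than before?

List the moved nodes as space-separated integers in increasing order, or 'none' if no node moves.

Answer: 0 2

Derivation:
Old toposort: [1, 0, 2, 4, 3]
Added edge 2->0
Recompute Kahn (smallest-id tiebreak):
  initial in-degrees: [2, 0, 0, 3, 2]
  ready (indeg=0): [1, 2]
  pop 1: indeg[0]->1; indeg[3]->2; indeg[4]->1 | ready=[2] | order so far=[1]
  pop 2: indeg[0]->0; indeg[3]->1; indeg[4]->0 | ready=[0, 4] | order so far=[1, 2]
  pop 0: no out-edges | ready=[4] | order so far=[1, 2, 0]
  pop 4: indeg[3]->0 | ready=[3] | order so far=[1, 2, 0, 4]
  pop 3: no out-edges | ready=[] | order so far=[1, 2, 0, 4, 3]
New canonical toposort: [1, 2, 0, 4, 3]
Compare positions:
  Node 0: index 1 -> 2 (moved)
  Node 1: index 0 -> 0 (same)
  Node 2: index 2 -> 1 (moved)
  Node 3: index 4 -> 4 (same)
  Node 4: index 3 -> 3 (same)
Nodes that changed position: 0 2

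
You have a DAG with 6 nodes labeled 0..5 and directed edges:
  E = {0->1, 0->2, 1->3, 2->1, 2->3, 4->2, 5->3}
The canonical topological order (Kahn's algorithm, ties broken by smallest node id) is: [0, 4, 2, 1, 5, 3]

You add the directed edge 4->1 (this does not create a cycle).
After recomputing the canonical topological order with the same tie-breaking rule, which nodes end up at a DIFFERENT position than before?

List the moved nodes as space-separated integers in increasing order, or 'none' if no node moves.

Answer: none

Derivation:
Old toposort: [0, 4, 2, 1, 5, 3]
Added edge 4->1
Recompute Kahn (smallest-id tiebreak):
  initial in-degrees: [0, 3, 2, 3, 0, 0]
  ready (indeg=0): [0, 4, 5]
  pop 0: indeg[1]->2; indeg[2]->1 | ready=[4, 5] | order so far=[0]
  pop 4: indeg[1]->1; indeg[2]->0 | ready=[2, 5] | order so far=[0, 4]
  pop 2: indeg[1]->0; indeg[3]->2 | ready=[1, 5] | order so far=[0, 4, 2]
  pop 1: indeg[3]->1 | ready=[5] | order so far=[0, 4, 2, 1]
  pop 5: indeg[3]->0 | ready=[3] | order so far=[0, 4, 2, 1, 5]
  pop 3: no out-edges | ready=[] | order so far=[0, 4, 2, 1, 5, 3]
New canonical toposort: [0, 4, 2, 1, 5, 3]
Compare positions:
  Node 0: index 0 -> 0 (same)
  Node 1: index 3 -> 3 (same)
  Node 2: index 2 -> 2 (same)
  Node 3: index 5 -> 5 (same)
  Node 4: index 1 -> 1 (same)
  Node 5: index 4 -> 4 (same)
Nodes that changed position: none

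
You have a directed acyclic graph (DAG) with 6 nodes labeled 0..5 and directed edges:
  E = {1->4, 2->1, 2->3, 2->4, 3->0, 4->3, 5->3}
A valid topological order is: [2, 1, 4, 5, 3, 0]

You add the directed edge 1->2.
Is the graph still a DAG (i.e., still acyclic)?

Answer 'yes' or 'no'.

Answer: no

Derivation:
Given toposort: [2, 1, 4, 5, 3, 0]
Position of 1: index 1; position of 2: index 0
New edge 1->2: backward (u after v in old order)
Backward edge: old toposort is now invalid. Check if this creates a cycle.
Does 2 already reach 1? Reachable from 2: [0, 1, 2, 3, 4]. YES -> cycle!
Still a DAG? no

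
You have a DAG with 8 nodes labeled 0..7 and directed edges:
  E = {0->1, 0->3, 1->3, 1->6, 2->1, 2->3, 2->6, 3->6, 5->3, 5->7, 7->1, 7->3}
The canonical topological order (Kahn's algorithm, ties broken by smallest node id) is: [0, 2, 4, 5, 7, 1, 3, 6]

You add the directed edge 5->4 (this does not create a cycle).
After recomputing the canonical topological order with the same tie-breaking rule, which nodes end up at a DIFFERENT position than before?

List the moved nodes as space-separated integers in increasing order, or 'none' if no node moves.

Answer: 4 5

Derivation:
Old toposort: [0, 2, 4, 5, 7, 1, 3, 6]
Added edge 5->4
Recompute Kahn (smallest-id tiebreak):
  initial in-degrees: [0, 3, 0, 5, 1, 0, 3, 1]
  ready (indeg=0): [0, 2, 5]
  pop 0: indeg[1]->2; indeg[3]->4 | ready=[2, 5] | order so far=[0]
  pop 2: indeg[1]->1; indeg[3]->3; indeg[6]->2 | ready=[5] | order so far=[0, 2]
  pop 5: indeg[3]->2; indeg[4]->0; indeg[7]->0 | ready=[4, 7] | order so far=[0, 2, 5]
  pop 4: no out-edges | ready=[7] | order so far=[0, 2, 5, 4]
  pop 7: indeg[1]->0; indeg[3]->1 | ready=[1] | order so far=[0, 2, 5, 4, 7]
  pop 1: indeg[3]->0; indeg[6]->1 | ready=[3] | order so far=[0, 2, 5, 4, 7, 1]
  pop 3: indeg[6]->0 | ready=[6] | order so far=[0, 2, 5, 4, 7, 1, 3]
  pop 6: no out-edges | ready=[] | order so far=[0, 2, 5, 4, 7, 1, 3, 6]
New canonical toposort: [0, 2, 5, 4, 7, 1, 3, 6]
Compare positions:
  Node 0: index 0 -> 0 (same)
  Node 1: index 5 -> 5 (same)
  Node 2: index 1 -> 1 (same)
  Node 3: index 6 -> 6 (same)
  Node 4: index 2 -> 3 (moved)
  Node 5: index 3 -> 2 (moved)
  Node 6: index 7 -> 7 (same)
  Node 7: index 4 -> 4 (same)
Nodes that changed position: 4 5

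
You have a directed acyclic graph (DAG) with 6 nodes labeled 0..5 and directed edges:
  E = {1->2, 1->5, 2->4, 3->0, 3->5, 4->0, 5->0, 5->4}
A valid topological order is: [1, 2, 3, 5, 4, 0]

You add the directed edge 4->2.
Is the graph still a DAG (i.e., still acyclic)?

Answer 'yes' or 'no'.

Answer: no

Derivation:
Given toposort: [1, 2, 3, 5, 4, 0]
Position of 4: index 4; position of 2: index 1
New edge 4->2: backward (u after v in old order)
Backward edge: old toposort is now invalid. Check if this creates a cycle.
Does 2 already reach 4? Reachable from 2: [0, 2, 4]. YES -> cycle!
Still a DAG? no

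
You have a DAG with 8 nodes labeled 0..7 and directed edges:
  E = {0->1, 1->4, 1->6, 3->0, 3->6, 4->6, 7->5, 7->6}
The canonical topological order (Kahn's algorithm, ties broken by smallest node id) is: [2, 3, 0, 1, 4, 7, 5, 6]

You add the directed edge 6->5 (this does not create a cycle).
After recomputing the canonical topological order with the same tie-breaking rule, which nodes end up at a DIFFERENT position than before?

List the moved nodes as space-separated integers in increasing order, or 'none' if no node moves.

Old toposort: [2, 3, 0, 1, 4, 7, 5, 6]
Added edge 6->5
Recompute Kahn (smallest-id tiebreak):
  initial in-degrees: [1, 1, 0, 0, 1, 2, 4, 0]
  ready (indeg=0): [2, 3, 7]
  pop 2: no out-edges | ready=[3, 7] | order so far=[2]
  pop 3: indeg[0]->0; indeg[6]->3 | ready=[0, 7] | order so far=[2, 3]
  pop 0: indeg[1]->0 | ready=[1, 7] | order so far=[2, 3, 0]
  pop 1: indeg[4]->0; indeg[6]->2 | ready=[4, 7] | order so far=[2, 3, 0, 1]
  pop 4: indeg[6]->1 | ready=[7] | order so far=[2, 3, 0, 1, 4]
  pop 7: indeg[5]->1; indeg[6]->0 | ready=[6] | order so far=[2, 3, 0, 1, 4, 7]
  pop 6: indeg[5]->0 | ready=[5] | order so far=[2, 3, 0, 1, 4, 7, 6]
  pop 5: no out-edges | ready=[] | order so far=[2, 3, 0, 1, 4, 7, 6, 5]
New canonical toposort: [2, 3, 0, 1, 4, 7, 6, 5]
Compare positions:
  Node 0: index 2 -> 2 (same)
  Node 1: index 3 -> 3 (same)
  Node 2: index 0 -> 0 (same)
  Node 3: index 1 -> 1 (same)
  Node 4: index 4 -> 4 (same)
  Node 5: index 6 -> 7 (moved)
  Node 6: index 7 -> 6 (moved)
  Node 7: index 5 -> 5 (same)
Nodes that changed position: 5 6

Answer: 5 6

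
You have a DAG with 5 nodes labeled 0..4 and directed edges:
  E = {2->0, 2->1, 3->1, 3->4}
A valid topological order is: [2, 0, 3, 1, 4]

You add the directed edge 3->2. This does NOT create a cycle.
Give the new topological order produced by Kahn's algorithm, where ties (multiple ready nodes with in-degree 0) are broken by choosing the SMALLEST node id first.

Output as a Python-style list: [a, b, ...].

Old toposort: [2, 0, 3, 1, 4]
Added edge: 3->2
Position of 3 (2) > position of 2 (0). Must reorder: 3 must now come before 2.
Run Kahn's algorithm (break ties by smallest node id):
  initial in-degrees: [1, 2, 1, 0, 1]
  ready (indeg=0): [3]
  pop 3: indeg[1]->1; indeg[2]->0; indeg[4]->0 | ready=[2, 4] | order so far=[3]
  pop 2: indeg[0]->0; indeg[1]->0 | ready=[0, 1, 4] | order so far=[3, 2]
  pop 0: no out-edges | ready=[1, 4] | order so far=[3, 2, 0]
  pop 1: no out-edges | ready=[4] | order so far=[3, 2, 0, 1]
  pop 4: no out-edges | ready=[] | order so far=[3, 2, 0, 1, 4]
  Result: [3, 2, 0, 1, 4]

Answer: [3, 2, 0, 1, 4]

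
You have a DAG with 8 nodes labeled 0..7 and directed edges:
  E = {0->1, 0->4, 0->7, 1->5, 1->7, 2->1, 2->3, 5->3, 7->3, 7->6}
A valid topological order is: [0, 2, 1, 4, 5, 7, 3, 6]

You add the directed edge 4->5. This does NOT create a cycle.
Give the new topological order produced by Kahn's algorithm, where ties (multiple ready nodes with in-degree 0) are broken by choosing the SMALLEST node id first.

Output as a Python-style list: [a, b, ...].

Answer: [0, 2, 1, 4, 5, 7, 3, 6]

Derivation:
Old toposort: [0, 2, 1, 4, 5, 7, 3, 6]
Added edge: 4->5
Position of 4 (3) < position of 5 (4). Old order still valid.
Run Kahn's algorithm (break ties by smallest node id):
  initial in-degrees: [0, 2, 0, 3, 1, 2, 1, 2]
  ready (indeg=0): [0, 2]
  pop 0: indeg[1]->1; indeg[4]->0; indeg[7]->1 | ready=[2, 4] | order so far=[0]
  pop 2: indeg[1]->0; indeg[3]->2 | ready=[1, 4] | order so far=[0, 2]
  pop 1: indeg[5]->1; indeg[7]->0 | ready=[4, 7] | order so far=[0, 2, 1]
  pop 4: indeg[5]->0 | ready=[5, 7] | order so far=[0, 2, 1, 4]
  pop 5: indeg[3]->1 | ready=[7] | order so far=[0, 2, 1, 4, 5]
  pop 7: indeg[3]->0; indeg[6]->0 | ready=[3, 6] | order so far=[0, 2, 1, 4, 5, 7]
  pop 3: no out-edges | ready=[6] | order so far=[0, 2, 1, 4, 5, 7, 3]
  pop 6: no out-edges | ready=[] | order so far=[0, 2, 1, 4, 5, 7, 3, 6]
  Result: [0, 2, 1, 4, 5, 7, 3, 6]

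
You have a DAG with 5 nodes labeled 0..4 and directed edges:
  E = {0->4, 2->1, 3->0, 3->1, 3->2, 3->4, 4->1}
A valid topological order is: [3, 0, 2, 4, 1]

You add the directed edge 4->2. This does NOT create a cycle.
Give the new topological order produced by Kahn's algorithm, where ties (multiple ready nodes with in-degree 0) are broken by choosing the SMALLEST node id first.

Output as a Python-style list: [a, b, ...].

Answer: [3, 0, 4, 2, 1]

Derivation:
Old toposort: [3, 0, 2, 4, 1]
Added edge: 4->2
Position of 4 (3) > position of 2 (2). Must reorder: 4 must now come before 2.
Run Kahn's algorithm (break ties by smallest node id):
  initial in-degrees: [1, 3, 2, 0, 2]
  ready (indeg=0): [3]
  pop 3: indeg[0]->0; indeg[1]->2; indeg[2]->1; indeg[4]->1 | ready=[0] | order so far=[3]
  pop 0: indeg[4]->0 | ready=[4] | order so far=[3, 0]
  pop 4: indeg[1]->1; indeg[2]->0 | ready=[2] | order so far=[3, 0, 4]
  pop 2: indeg[1]->0 | ready=[1] | order so far=[3, 0, 4, 2]
  pop 1: no out-edges | ready=[] | order so far=[3, 0, 4, 2, 1]
  Result: [3, 0, 4, 2, 1]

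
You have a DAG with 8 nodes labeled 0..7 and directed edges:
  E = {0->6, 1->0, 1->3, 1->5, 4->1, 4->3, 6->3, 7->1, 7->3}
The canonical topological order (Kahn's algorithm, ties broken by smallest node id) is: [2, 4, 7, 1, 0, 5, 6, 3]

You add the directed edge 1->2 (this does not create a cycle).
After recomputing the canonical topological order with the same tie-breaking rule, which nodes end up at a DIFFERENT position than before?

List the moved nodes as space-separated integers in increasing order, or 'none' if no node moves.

Old toposort: [2, 4, 7, 1, 0, 5, 6, 3]
Added edge 1->2
Recompute Kahn (smallest-id tiebreak):
  initial in-degrees: [1, 2, 1, 4, 0, 1, 1, 0]
  ready (indeg=0): [4, 7]
  pop 4: indeg[1]->1; indeg[3]->3 | ready=[7] | order so far=[4]
  pop 7: indeg[1]->0; indeg[3]->2 | ready=[1] | order so far=[4, 7]
  pop 1: indeg[0]->0; indeg[2]->0; indeg[3]->1; indeg[5]->0 | ready=[0, 2, 5] | order so far=[4, 7, 1]
  pop 0: indeg[6]->0 | ready=[2, 5, 6] | order so far=[4, 7, 1, 0]
  pop 2: no out-edges | ready=[5, 6] | order so far=[4, 7, 1, 0, 2]
  pop 5: no out-edges | ready=[6] | order so far=[4, 7, 1, 0, 2, 5]
  pop 6: indeg[3]->0 | ready=[3] | order so far=[4, 7, 1, 0, 2, 5, 6]
  pop 3: no out-edges | ready=[] | order so far=[4, 7, 1, 0, 2, 5, 6, 3]
New canonical toposort: [4, 7, 1, 0, 2, 5, 6, 3]
Compare positions:
  Node 0: index 4 -> 3 (moved)
  Node 1: index 3 -> 2 (moved)
  Node 2: index 0 -> 4 (moved)
  Node 3: index 7 -> 7 (same)
  Node 4: index 1 -> 0 (moved)
  Node 5: index 5 -> 5 (same)
  Node 6: index 6 -> 6 (same)
  Node 7: index 2 -> 1 (moved)
Nodes that changed position: 0 1 2 4 7

Answer: 0 1 2 4 7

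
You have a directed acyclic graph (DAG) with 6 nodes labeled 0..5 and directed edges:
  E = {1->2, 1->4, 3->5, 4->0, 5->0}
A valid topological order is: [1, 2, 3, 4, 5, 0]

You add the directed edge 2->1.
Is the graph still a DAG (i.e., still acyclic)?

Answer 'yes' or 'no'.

Answer: no

Derivation:
Given toposort: [1, 2, 3, 4, 5, 0]
Position of 2: index 1; position of 1: index 0
New edge 2->1: backward (u after v in old order)
Backward edge: old toposort is now invalid. Check if this creates a cycle.
Does 1 already reach 2? Reachable from 1: [0, 1, 2, 4]. YES -> cycle!
Still a DAG? no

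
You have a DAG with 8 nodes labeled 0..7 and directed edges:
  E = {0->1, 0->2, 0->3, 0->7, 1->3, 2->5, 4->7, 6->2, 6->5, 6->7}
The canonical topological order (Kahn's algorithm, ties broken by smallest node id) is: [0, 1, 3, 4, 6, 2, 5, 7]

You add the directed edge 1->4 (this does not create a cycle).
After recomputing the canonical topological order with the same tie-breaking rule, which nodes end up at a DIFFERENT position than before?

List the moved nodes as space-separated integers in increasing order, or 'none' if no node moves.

Answer: none

Derivation:
Old toposort: [0, 1, 3, 4, 6, 2, 5, 7]
Added edge 1->4
Recompute Kahn (smallest-id tiebreak):
  initial in-degrees: [0, 1, 2, 2, 1, 2, 0, 3]
  ready (indeg=0): [0, 6]
  pop 0: indeg[1]->0; indeg[2]->1; indeg[3]->1; indeg[7]->2 | ready=[1, 6] | order so far=[0]
  pop 1: indeg[3]->0; indeg[4]->0 | ready=[3, 4, 6] | order so far=[0, 1]
  pop 3: no out-edges | ready=[4, 6] | order so far=[0, 1, 3]
  pop 4: indeg[7]->1 | ready=[6] | order so far=[0, 1, 3, 4]
  pop 6: indeg[2]->0; indeg[5]->1; indeg[7]->0 | ready=[2, 7] | order so far=[0, 1, 3, 4, 6]
  pop 2: indeg[5]->0 | ready=[5, 7] | order so far=[0, 1, 3, 4, 6, 2]
  pop 5: no out-edges | ready=[7] | order so far=[0, 1, 3, 4, 6, 2, 5]
  pop 7: no out-edges | ready=[] | order so far=[0, 1, 3, 4, 6, 2, 5, 7]
New canonical toposort: [0, 1, 3, 4, 6, 2, 5, 7]
Compare positions:
  Node 0: index 0 -> 0 (same)
  Node 1: index 1 -> 1 (same)
  Node 2: index 5 -> 5 (same)
  Node 3: index 2 -> 2 (same)
  Node 4: index 3 -> 3 (same)
  Node 5: index 6 -> 6 (same)
  Node 6: index 4 -> 4 (same)
  Node 7: index 7 -> 7 (same)
Nodes that changed position: none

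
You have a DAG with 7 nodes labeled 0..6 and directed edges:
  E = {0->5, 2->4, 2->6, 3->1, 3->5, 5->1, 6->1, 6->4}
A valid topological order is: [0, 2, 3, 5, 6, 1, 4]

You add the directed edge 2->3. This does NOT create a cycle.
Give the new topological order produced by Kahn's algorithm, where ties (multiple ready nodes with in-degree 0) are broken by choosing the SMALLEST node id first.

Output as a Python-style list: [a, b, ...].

Answer: [0, 2, 3, 5, 6, 1, 4]

Derivation:
Old toposort: [0, 2, 3, 5, 6, 1, 4]
Added edge: 2->3
Position of 2 (1) < position of 3 (2). Old order still valid.
Run Kahn's algorithm (break ties by smallest node id):
  initial in-degrees: [0, 3, 0, 1, 2, 2, 1]
  ready (indeg=0): [0, 2]
  pop 0: indeg[5]->1 | ready=[2] | order so far=[0]
  pop 2: indeg[3]->0; indeg[4]->1; indeg[6]->0 | ready=[3, 6] | order so far=[0, 2]
  pop 3: indeg[1]->2; indeg[5]->0 | ready=[5, 6] | order so far=[0, 2, 3]
  pop 5: indeg[1]->1 | ready=[6] | order so far=[0, 2, 3, 5]
  pop 6: indeg[1]->0; indeg[4]->0 | ready=[1, 4] | order so far=[0, 2, 3, 5, 6]
  pop 1: no out-edges | ready=[4] | order so far=[0, 2, 3, 5, 6, 1]
  pop 4: no out-edges | ready=[] | order so far=[0, 2, 3, 5, 6, 1, 4]
  Result: [0, 2, 3, 5, 6, 1, 4]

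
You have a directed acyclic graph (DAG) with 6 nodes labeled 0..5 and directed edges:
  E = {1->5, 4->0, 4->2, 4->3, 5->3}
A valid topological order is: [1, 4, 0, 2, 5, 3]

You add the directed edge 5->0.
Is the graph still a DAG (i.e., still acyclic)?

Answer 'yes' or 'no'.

Given toposort: [1, 4, 0, 2, 5, 3]
Position of 5: index 4; position of 0: index 2
New edge 5->0: backward (u after v in old order)
Backward edge: old toposort is now invalid. Check if this creates a cycle.
Does 0 already reach 5? Reachable from 0: [0]. NO -> still a DAG (reorder needed).
Still a DAG? yes

Answer: yes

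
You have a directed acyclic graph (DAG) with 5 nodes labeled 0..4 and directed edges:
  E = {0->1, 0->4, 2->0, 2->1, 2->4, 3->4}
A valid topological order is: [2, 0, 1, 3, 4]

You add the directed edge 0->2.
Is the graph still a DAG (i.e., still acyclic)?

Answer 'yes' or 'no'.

Given toposort: [2, 0, 1, 3, 4]
Position of 0: index 1; position of 2: index 0
New edge 0->2: backward (u after v in old order)
Backward edge: old toposort is now invalid. Check if this creates a cycle.
Does 2 already reach 0? Reachable from 2: [0, 1, 2, 4]. YES -> cycle!
Still a DAG? no

Answer: no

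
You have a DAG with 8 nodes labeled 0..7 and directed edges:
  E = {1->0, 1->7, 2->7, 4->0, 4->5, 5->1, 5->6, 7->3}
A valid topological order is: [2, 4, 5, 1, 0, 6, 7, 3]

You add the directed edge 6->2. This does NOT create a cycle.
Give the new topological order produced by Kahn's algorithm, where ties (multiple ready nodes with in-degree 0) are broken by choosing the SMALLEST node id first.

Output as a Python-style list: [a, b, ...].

Old toposort: [2, 4, 5, 1, 0, 6, 7, 3]
Added edge: 6->2
Position of 6 (5) > position of 2 (0). Must reorder: 6 must now come before 2.
Run Kahn's algorithm (break ties by smallest node id):
  initial in-degrees: [2, 1, 1, 1, 0, 1, 1, 2]
  ready (indeg=0): [4]
  pop 4: indeg[0]->1; indeg[5]->0 | ready=[5] | order so far=[4]
  pop 5: indeg[1]->0; indeg[6]->0 | ready=[1, 6] | order so far=[4, 5]
  pop 1: indeg[0]->0; indeg[7]->1 | ready=[0, 6] | order so far=[4, 5, 1]
  pop 0: no out-edges | ready=[6] | order so far=[4, 5, 1, 0]
  pop 6: indeg[2]->0 | ready=[2] | order so far=[4, 5, 1, 0, 6]
  pop 2: indeg[7]->0 | ready=[7] | order so far=[4, 5, 1, 0, 6, 2]
  pop 7: indeg[3]->0 | ready=[3] | order so far=[4, 5, 1, 0, 6, 2, 7]
  pop 3: no out-edges | ready=[] | order so far=[4, 5, 1, 0, 6, 2, 7, 3]
  Result: [4, 5, 1, 0, 6, 2, 7, 3]

Answer: [4, 5, 1, 0, 6, 2, 7, 3]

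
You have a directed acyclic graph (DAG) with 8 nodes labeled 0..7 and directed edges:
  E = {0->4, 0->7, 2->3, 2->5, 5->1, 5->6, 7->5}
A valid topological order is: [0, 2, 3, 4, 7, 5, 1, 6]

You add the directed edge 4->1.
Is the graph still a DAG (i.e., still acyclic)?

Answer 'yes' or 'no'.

Answer: yes

Derivation:
Given toposort: [0, 2, 3, 4, 7, 5, 1, 6]
Position of 4: index 3; position of 1: index 6
New edge 4->1: forward
Forward edge: respects the existing order. Still a DAG, same toposort still valid.
Still a DAG? yes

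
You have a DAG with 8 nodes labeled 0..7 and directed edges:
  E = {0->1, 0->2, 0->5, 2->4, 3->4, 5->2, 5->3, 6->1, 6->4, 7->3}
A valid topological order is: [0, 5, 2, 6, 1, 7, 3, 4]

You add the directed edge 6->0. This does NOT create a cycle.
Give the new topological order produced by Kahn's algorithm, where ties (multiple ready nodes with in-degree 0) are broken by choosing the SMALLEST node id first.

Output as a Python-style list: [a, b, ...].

Answer: [6, 0, 1, 5, 2, 7, 3, 4]

Derivation:
Old toposort: [0, 5, 2, 6, 1, 7, 3, 4]
Added edge: 6->0
Position of 6 (3) > position of 0 (0). Must reorder: 6 must now come before 0.
Run Kahn's algorithm (break ties by smallest node id):
  initial in-degrees: [1, 2, 2, 2, 3, 1, 0, 0]
  ready (indeg=0): [6, 7]
  pop 6: indeg[0]->0; indeg[1]->1; indeg[4]->2 | ready=[0, 7] | order so far=[6]
  pop 0: indeg[1]->0; indeg[2]->1; indeg[5]->0 | ready=[1, 5, 7] | order so far=[6, 0]
  pop 1: no out-edges | ready=[5, 7] | order so far=[6, 0, 1]
  pop 5: indeg[2]->0; indeg[3]->1 | ready=[2, 7] | order so far=[6, 0, 1, 5]
  pop 2: indeg[4]->1 | ready=[7] | order so far=[6, 0, 1, 5, 2]
  pop 7: indeg[3]->0 | ready=[3] | order so far=[6, 0, 1, 5, 2, 7]
  pop 3: indeg[4]->0 | ready=[4] | order so far=[6, 0, 1, 5, 2, 7, 3]
  pop 4: no out-edges | ready=[] | order so far=[6, 0, 1, 5, 2, 7, 3, 4]
  Result: [6, 0, 1, 5, 2, 7, 3, 4]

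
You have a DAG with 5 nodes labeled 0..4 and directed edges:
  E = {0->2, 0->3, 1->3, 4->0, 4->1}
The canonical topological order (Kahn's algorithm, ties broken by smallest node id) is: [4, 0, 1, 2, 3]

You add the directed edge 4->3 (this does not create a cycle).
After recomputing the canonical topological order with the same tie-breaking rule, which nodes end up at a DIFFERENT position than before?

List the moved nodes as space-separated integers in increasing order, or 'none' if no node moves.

Old toposort: [4, 0, 1, 2, 3]
Added edge 4->3
Recompute Kahn (smallest-id tiebreak):
  initial in-degrees: [1, 1, 1, 3, 0]
  ready (indeg=0): [4]
  pop 4: indeg[0]->0; indeg[1]->0; indeg[3]->2 | ready=[0, 1] | order so far=[4]
  pop 0: indeg[2]->0; indeg[3]->1 | ready=[1, 2] | order so far=[4, 0]
  pop 1: indeg[3]->0 | ready=[2, 3] | order so far=[4, 0, 1]
  pop 2: no out-edges | ready=[3] | order so far=[4, 0, 1, 2]
  pop 3: no out-edges | ready=[] | order so far=[4, 0, 1, 2, 3]
New canonical toposort: [4, 0, 1, 2, 3]
Compare positions:
  Node 0: index 1 -> 1 (same)
  Node 1: index 2 -> 2 (same)
  Node 2: index 3 -> 3 (same)
  Node 3: index 4 -> 4 (same)
  Node 4: index 0 -> 0 (same)
Nodes that changed position: none

Answer: none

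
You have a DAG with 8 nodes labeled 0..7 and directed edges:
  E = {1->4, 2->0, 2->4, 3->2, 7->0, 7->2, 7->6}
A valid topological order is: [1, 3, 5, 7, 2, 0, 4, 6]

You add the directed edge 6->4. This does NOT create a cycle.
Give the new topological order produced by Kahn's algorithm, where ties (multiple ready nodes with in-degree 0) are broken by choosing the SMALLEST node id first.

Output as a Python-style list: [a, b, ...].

Old toposort: [1, 3, 5, 7, 2, 0, 4, 6]
Added edge: 6->4
Position of 6 (7) > position of 4 (6). Must reorder: 6 must now come before 4.
Run Kahn's algorithm (break ties by smallest node id):
  initial in-degrees: [2, 0, 2, 0, 3, 0, 1, 0]
  ready (indeg=0): [1, 3, 5, 7]
  pop 1: indeg[4]->2 | ready=[3, 5, 7] | order so far=[1]
  pop 3: indeg[2]->1 | ready=[5, 7] | order so far=[1, 3]
  pop 5: no out-edges | ready=[7] | order so far=[1, 3, 5]
  pop 7: indeg[0]->1; indeg[2]->0; indeg[6]->0 | ready=[2, 6] | order so far=[1, 3, 5, 7]
  pop 2: indeg[0]->0; indeg[4]->1 | ready=[0, 6] | order so far=[1, 3, 5, 7, 2]
  pop 0: no out-edges | ready=[6] | order so far=[1, 3, 5, 7, 2, 0]
  pop 6: indeg[4]->0 | ready=[4] | order so far=[1, 3, 5, 7, 2, 0, 6]
  pop 4: no out-edges | ready=[] | order so far=[1, 3, 5, 7, 2, 0, 6, 4]
  Result: [1, 3, 5, 7, 2, 0, 6, 4]

Answer: [1, 3, 5, 7, 2, 0, 6, 4]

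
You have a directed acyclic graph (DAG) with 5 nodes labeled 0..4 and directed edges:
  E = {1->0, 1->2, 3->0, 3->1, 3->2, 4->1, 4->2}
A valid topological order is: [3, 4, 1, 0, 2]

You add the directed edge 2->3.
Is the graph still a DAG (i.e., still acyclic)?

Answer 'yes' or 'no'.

Given toposort: [3, 4, 1, 0, 2]
Position of 2: index 4; position of 3: index 0
New edge 2->3: backward (u after v in old order)
Backward edge: old toposort is now invalid. Check if this creates a cycle.
Does 3 already reach 2? Reachable from 3: [0, 1, 2, 3]. YES -> cycle!
Still a DAG? no

Answer: no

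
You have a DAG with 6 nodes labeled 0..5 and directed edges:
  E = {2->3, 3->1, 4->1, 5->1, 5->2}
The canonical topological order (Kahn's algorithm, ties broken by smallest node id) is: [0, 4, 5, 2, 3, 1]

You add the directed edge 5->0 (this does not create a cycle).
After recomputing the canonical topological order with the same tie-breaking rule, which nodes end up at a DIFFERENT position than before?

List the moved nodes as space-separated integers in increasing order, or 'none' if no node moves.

Old toposort: [0, 4, 5, 2, 3, 1]
Added edge 5->0
Recompute Kahn (smallest-id tiebreak):
  initial in-degrees: [1, 3, 1, 1, 0, 0]
  ready (indeg=0): [4, 5]
  pop 4: indeg[1]->2 | ready=[5] | order so far=[4]
  pop 5: indeg[0]->0; indeg[1]->1; indeg[2]->0 | ready=[0, 2] | order so far=[4, 5]
  pop 0: no out-edges | ready=[2] | order so far=[4, 5, 0]
  pop 2: indeg[3]->0 | ready=[3] | order so far=[4, 5, 0, 2]
  pop 3: indeg[1]->0 | ready=[1] | order so far=[4, 5, 0, 2, 3]
  pop 1: no out-edges | ready=[] | order so far=[4, 5, 0, 2, 3, 1]
New canonical toposort: [4, 5, 0, 2, 3, 1]
Compare positions:
  Node 0: index 0 -> 2 (moved)
  Node 1: index 5 -> 5 (same)
  Node 2: index 3 -> 3 (same)
  Node 3: index 4 -> 4 (same)
  Node 4: index 1 -> 0 (moved)
  Node 5: index 2 -> 1 (moved)
Nodes that changed position: 0 4 5

Answer: 0 4 5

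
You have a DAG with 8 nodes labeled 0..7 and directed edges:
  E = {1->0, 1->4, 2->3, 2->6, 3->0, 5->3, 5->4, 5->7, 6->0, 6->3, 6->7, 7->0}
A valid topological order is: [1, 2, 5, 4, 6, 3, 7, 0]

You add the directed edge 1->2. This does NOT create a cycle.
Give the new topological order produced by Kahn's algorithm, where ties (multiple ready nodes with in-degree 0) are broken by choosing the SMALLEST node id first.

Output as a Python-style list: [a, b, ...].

Old toposort: [1, 2, 5, 4, 6, 3, 7, 0]
Added edge: 1->2
Position of 1 (0) < position of 2 (1). Old order still valid.
Run Kahn's algorithm (break ties by smallest node id):
  initial in-degrees: [4, 0, 1, 3, 2, 0, 1, 2]
  ready (indeg=0): [1, 5]
  pop 1: indeg[0]->3; indeg[2]->0; indeg[4]->1 | ready=[2, 5] | order so far=[1]
  pop 2: indeg[3]->2; indeg[6]->0 | ready=[5, 6] | order so far=[1, 2]
  pop 5: indeg[3]->1; indeg[4]->0; indeg[7]->1 | ready=[4, 6] | order so far=[1, 2, 5]
  pop 4: no out-edges | ready=[6] | order so far=[1, 2, 5, 4]
  pop 6: indeg[0]->2; indeg[3]->0; indeg[7]->0 | ready=[3, 7] | order so far=[1, 2, 5, 4, 6]
  pop 3: indeg[0]->1 | ready=[7] | order so far=[1, 2, 5, 4, 6, 3]
  pop 7: indeg[0]->0 | ready=[0] | order so far=[1, 2, 5, 4, 6, 3, 7]
  pop 0: no out-edges | ready=[] | order so far=[1, 2, 5, 4, 6, 3, 7, 0]
  Result: [1, 2, 5, 4, 6, 3, 7, 0]

Answer: [1, 2, 5, 4, 6, 3, 7, 0]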